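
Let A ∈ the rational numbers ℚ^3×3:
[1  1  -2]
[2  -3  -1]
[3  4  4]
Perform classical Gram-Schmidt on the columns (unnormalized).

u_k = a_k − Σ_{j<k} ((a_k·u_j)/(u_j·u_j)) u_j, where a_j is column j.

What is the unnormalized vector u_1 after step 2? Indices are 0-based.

u_1 = (1/2, -4, 5/2)

Step 1: u_0 = a_0 = (1, 2, 3).
Step 2: u_1 = a_1 − (1/2)·u_0 = (1/2, -4, 5/2).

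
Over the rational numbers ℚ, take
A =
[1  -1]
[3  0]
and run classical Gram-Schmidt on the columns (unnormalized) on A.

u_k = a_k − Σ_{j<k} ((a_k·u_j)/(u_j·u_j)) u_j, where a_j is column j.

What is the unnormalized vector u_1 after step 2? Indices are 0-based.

Step 1: u_0 = a_0 = (1, 3).
Step 2: u_1 = a_1 − (-1/10)·u_0 = (-9/10, 3/10).

u_1 = (-9/10, 3/10)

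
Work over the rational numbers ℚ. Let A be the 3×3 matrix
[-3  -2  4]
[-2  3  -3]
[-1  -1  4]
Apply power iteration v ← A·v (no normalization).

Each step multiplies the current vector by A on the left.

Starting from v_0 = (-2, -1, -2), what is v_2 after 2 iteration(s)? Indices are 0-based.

v_2 = (-34, 36, -27)

v_0 = (-2, -1, -2).
v_1 = A·v_0 = (0, 7, -5).
v_2 = A·v_1 = (-34, 36, -27).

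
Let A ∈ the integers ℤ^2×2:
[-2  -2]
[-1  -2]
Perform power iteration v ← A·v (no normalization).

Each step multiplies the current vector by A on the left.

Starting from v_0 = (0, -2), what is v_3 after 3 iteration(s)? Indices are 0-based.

v_0 = (0, -2).
v_1 = A·v_0 = (4, 4).
v_2 = A·v_1 = (-16, -12).
v_3 = A·v_2 = (56, 40).

v_3 = (56, 40)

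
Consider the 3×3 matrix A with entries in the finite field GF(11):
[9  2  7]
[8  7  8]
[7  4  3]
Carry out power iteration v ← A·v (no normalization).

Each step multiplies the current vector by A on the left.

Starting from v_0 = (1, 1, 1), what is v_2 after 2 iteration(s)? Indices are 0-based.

v_0 = (1, 1, 1).
v_1 = A·v_0 = (7, 1, 3).
v_2 = A·v_1 = (9, 10, 7).

v_2 = (9, 10, 7)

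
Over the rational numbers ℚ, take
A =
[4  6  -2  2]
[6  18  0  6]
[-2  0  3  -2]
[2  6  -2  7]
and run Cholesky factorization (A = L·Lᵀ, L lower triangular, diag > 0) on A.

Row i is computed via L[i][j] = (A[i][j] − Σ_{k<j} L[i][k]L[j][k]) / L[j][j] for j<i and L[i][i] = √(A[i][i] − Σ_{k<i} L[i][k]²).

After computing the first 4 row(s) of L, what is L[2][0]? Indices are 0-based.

L[2][0] = -1

Step 1: L[0][0] = √(4) = 2.
  L[1][0] = (6) / L[0][0] = 3.
Step 2: L[1][1] = √(9) = 3.
  L[2][0] = (-2) / L[0][0] = -1.
  L[2][1] = (3) / L[1][1] = 1.
Step 3: L[2][2] = √(1) = 1.
  L[3][0] = (2) / L[0][0] = 1.
  L[3][1] = (3) / L[1][1] = 1.
  L[3][2] = (-2) / L[2][2] = -2.
Step 4: L[3][3] = √(1) = 1.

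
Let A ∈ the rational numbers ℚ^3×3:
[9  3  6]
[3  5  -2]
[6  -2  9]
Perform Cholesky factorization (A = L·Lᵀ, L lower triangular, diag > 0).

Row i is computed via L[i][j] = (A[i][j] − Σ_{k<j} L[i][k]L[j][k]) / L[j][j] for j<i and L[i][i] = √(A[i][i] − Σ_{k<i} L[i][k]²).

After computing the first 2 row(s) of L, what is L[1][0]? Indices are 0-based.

L[1][0] = 1

Step 1: L[0][0] = √(9) = 3.
  L[1][0] = (3) / L[0][0] = 1.
Step 2: L[1][1] = √(4) = 2.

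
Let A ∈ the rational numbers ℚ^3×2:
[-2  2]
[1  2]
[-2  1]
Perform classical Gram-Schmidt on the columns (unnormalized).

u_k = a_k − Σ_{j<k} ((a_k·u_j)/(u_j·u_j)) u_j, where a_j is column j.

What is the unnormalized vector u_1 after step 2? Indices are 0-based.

Step 1: u_0 = a_0 = (-2, 1, -2).
Step 2: u_1 = a_1 − (-4/9)·u_0 = (10/9, 22/9, 1/9).

u_1 = (10/9, 22/9, 1/9)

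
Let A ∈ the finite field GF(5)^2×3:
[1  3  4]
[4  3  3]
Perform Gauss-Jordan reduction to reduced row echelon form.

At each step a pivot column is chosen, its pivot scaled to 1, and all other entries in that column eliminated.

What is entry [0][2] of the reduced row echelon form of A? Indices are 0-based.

M[0][2] = 3

step 1: normalize row 0 (÷1) = (1, 3, 4)
  row 1: subtract 4×row0 = (0, 1, 2)
step 2: normalize row 1 (÷1) = (0, 1, 2)
  row 0: subtract 3×row1 = (1, 0, 3)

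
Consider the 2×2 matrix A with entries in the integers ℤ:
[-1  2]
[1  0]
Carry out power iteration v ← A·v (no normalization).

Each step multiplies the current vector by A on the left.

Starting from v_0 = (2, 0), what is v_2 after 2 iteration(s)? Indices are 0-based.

v_2 = (6, -2)

v_0 = (2, 0).
v_1 = A·v_0 = (-2, 2).
v_2 = A·v_1 = (6, -2).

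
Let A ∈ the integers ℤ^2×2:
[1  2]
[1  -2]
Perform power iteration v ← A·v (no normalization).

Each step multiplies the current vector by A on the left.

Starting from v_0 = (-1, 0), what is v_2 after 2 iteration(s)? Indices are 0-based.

v_0 = (-1, 0).
v_1 = A·v_0 = (-1, -1).
v_2 = A·v_1 = (-3, 1).

v_2 = (-3, 1)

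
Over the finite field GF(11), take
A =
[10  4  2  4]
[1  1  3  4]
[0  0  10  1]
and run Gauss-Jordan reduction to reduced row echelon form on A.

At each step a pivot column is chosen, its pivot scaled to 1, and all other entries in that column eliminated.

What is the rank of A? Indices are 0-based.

rank = 3

[1] R0 /= 10  ⇒  (1, 7, 9, 7)
     R1 -= 1·R0  ⇒  (0, 5, 5, 8)
[2] R1 /= 5  ⇒  (0, 1, 1, 6)
     R0 -= 7·R1  ⇒  (1, 0, 2, 9)
[3] R2 /= 10  ⇒  (0, 0, 1, 10)
     R0 -= 2·R2  ⇒  (1, 0, 0, 0)
     R1 -= 1·R2  ⇒  (0, 1, 0, 7)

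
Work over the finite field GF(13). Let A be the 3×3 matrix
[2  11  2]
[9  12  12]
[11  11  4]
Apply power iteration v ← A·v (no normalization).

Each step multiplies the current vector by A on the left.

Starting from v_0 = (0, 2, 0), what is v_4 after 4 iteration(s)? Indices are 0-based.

v_0 = (0, 2, 0).
v_1 = A·v_0 = (9, 11, 9).
v_2 = A·v_1 = (1, 9, 9).
v_3 = A·v_2 = (2, 4, 3).
v_4 = A·v_3 = (2, 11, 0).

v_4 = (2, 11, 0)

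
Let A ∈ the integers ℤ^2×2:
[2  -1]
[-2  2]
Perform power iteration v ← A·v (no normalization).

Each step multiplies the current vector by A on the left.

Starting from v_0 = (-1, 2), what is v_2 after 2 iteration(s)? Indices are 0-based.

v_2 = (-14, 20)

v_0 = (-1, 2).
v_1 = A·v_0 = (-4, 6).
v_2 = A·v_1 = (-14, 20).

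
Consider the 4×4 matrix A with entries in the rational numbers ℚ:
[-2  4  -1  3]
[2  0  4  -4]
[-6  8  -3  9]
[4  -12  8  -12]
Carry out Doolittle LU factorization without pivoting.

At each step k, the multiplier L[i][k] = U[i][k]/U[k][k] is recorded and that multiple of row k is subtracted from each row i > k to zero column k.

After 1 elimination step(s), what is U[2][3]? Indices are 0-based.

[col 0] pivot -2
  R1 -= -1*R0 → (0, 4, 3, -1)  (L[1][0] := -1)
  R2 -= 3*R0 → (0, -4, 0, 0)  (L[2][0] := 3)
  R3 -= -2*R0 → (0, -4, 6, -6)  (L[3][0] := -2)

U[2][3] = 0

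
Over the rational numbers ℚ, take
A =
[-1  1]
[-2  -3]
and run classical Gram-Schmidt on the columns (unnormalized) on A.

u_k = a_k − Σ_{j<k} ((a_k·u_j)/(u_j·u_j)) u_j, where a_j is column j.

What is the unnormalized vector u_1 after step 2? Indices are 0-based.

u_1 = (2, -1)

Step 1: u_0 = a_0 = (-1, -2).
Step 2: u_1 = a_1 − (1)·u_0 = (2, -1).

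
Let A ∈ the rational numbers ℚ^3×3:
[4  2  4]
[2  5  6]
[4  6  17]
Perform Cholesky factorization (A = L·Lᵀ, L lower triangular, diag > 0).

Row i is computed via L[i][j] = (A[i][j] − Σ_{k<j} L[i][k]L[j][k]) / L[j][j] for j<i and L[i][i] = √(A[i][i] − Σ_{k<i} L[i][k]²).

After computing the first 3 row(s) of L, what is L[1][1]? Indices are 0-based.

Step 1: L[0][0] = √(4) = 2.
  L[1][0] = (2) / L[0][0] = 1.
Step 2: L[1][1] = √(4) = 2.
  L[2][0] = (4) / L[0][0] = 2.
  L[2][1] = (4) / L[1][1] = 2.
Step 3: L[2][2] = √(9) = 3.

L[1][1] = 2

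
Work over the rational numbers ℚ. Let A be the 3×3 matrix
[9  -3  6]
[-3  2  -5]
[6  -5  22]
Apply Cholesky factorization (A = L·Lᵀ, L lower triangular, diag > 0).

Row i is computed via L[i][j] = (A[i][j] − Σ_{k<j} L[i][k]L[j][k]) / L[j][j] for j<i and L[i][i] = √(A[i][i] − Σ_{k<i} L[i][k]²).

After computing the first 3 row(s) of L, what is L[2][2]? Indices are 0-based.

Step 1: L[0][0] = √(9) = 3.
  L[1][0] = (-3) / L[0][0] = -1.
Step 2: L[1][1] = √(1) = 1.
  L[2][0] = (6) / L[0][0] = 2.
  L[2][1] = (-3) / L[1][1] = -3.
Step 3: L[2][2] = √(9) = 3.

L[2][2] = 3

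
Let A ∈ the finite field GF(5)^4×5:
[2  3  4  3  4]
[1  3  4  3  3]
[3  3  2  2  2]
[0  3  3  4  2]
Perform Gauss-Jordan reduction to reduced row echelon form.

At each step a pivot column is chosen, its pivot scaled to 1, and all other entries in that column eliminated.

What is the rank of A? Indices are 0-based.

rank = 4

[1] R0 /= 2  ⇒  (1, 4, 2, 4, 2)
     R1 -= 1·R0  ⇒  (0, 4, 2, 4, 1)
     R2 -= 3·R0  ⇒  (0, 1, 1, 0, 1)
[2] R1 /= 4  ⇒  (0, 1, 3, 1, 4)
     R0 -= 4·R1  ⇒  (1, 0, 0, 0, 1)
     R2 -= 1·R1  ⇒  (0, 0, 3, 4, 2)
     R3 -= 3·R1  ⇒  (0, 0, 4, 1, 0)
[3] R2 /= 3  ⇒  (0, 0, 1, 3, 4)
     R1 -= 3·R2  ⇒  (0, 1, 0, 2, 2)
     R3 -= 4·R2  ⇒  (0, 0, 0, 4, 4)
[4] R3 /= 4  ⇒  (0, 0, 0, 1, 1)
     R1 -= 2·R3  ⇒  (0, 1, 0, 0, 0)
     R2 -= 3·R3  ⇒  (0, 0, 1, 0, 1)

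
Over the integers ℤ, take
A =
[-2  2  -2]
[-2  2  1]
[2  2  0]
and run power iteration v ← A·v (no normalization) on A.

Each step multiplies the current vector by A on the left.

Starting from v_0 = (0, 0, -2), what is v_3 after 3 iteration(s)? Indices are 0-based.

v_3 = (-8, 4, -48)

v_0 = (0, 0, -2).
v_1 = A·v_0 = (4, -2, 0).
v_2 = A·v_1 = (-12, -12, 4).
v_3 = A·v_2 = (-8, 4, -48).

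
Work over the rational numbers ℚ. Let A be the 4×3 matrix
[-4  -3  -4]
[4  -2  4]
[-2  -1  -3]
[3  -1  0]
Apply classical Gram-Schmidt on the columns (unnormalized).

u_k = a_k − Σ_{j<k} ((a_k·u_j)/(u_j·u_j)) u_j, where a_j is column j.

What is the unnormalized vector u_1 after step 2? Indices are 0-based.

u_1 = (-41/15, -34/15, -13/15, -6/5)

Step 1: u_0 = a_0 = (-4, 4, -2, 3).
Step 2: u_1 = a_1 − (1/15)·u_0 = (-41/15, -34/15, -13/15, -6/5).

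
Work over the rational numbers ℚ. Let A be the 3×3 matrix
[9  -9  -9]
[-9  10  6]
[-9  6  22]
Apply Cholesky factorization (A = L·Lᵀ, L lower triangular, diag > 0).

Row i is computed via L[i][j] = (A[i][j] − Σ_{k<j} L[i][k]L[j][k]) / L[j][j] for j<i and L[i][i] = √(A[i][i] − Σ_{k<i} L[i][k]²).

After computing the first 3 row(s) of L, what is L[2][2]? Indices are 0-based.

L[2][2] = 2

Step 1: L[0][0] = √(9) = 3.
  L[1][0] = (-9) / L[0][0] = -3.
Step 2: L[1][1] = √(1) = 1.
  L[2][0] = (-9) / L[0][0] = -3.
  L[2][1] = (-3) / L[1][1] = -3.
Step 3: L[2][2] = √(4) = 2.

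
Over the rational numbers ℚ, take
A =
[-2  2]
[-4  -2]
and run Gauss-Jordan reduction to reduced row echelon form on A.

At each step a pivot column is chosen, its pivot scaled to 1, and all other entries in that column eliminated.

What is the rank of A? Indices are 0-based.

rank = 2

step 1: normalize row 0 (÷-2) = (1, -1)
  row 1: subtract -4×row0 = (0, -6)
step 2: normalize row 1 (÷-6) = (0, 1)
  row 0: subtract -1×row1 = (1, 0)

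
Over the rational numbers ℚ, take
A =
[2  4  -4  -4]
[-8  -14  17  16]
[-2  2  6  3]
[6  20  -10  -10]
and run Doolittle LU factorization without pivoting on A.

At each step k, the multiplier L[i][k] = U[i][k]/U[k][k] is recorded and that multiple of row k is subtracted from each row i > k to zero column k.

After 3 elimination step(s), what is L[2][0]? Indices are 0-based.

L[2][0] = -1

[col 0] pivot 2
  R1 -= -4*R0 → (0, 2, 1, 0)  (L[1][0] := -4)
  R2 -= -1*R0 → (0, 6, 2, -1)  (L[2][0] := -1)
  R3 -= 3*R0 → (0, 8, 2, 2)  (L[3][0] := 3)
[col 1] pivot 2
  R2 -= 3*R1 → (0, 0, -1, -1)  (L[2][1] := 3)
  R3 -= 4*R1 → (0, 0, -2, 2)  (L[3][1] := 4)
[col 2] pivot -1
  R3 -= 2*R2 → (0, 0, 0, 4)  (L[3][2] := 2)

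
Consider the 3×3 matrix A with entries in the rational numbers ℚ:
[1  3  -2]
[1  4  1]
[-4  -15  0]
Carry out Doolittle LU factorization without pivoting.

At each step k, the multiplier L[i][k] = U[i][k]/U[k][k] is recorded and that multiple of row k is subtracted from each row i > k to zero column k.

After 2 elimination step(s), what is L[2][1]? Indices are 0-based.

Step 1: pivot at (0,0) is 1.
  row1 ← row1 − (1)·row0  ⇒  L[1][0]=1, U row1=(0, 1, 3)
  row2 ← row2 − (-4)·row0  ⇒  L[2][0]=-4, U row2=(0, -3, -8)
Step 2: pivot at (1,1) is 1.
  row2 ← row2 − (-3)·row1  ⇒  L[2][1]=-3, U row2=(0, 0, 1)

L[2][1] = -3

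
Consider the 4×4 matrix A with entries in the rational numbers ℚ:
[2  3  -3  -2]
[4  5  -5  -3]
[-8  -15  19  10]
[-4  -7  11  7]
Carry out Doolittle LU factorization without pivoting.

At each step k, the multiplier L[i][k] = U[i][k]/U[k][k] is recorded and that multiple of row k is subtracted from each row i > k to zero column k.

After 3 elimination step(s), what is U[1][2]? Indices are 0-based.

k=0: U[0][0]=2
  eliminate (1,0): mult=2, new row 1: (0, -1, 1, 1); set L[1][0]=2
  eliminate (2,0): mult=-4, new row 2: (0, -3, 7, 2); set L[2][0]=-4
  eliminate (3,0): mult=-2, new row 3: (0, -1, 5, 3); set L[3][0]=-2
k=1: U[1][1]=-1
  eliminate (2,1): mult=3, new row 2: (0, 0, 4, -1); set L[2][1]=3
  eliminate (3,1): mult=1, new row 3: (0, 0, 4, 2); set L[3][1]=1
k=2: U[2][2]=4
  eliminate (3,2): mult=1, new row 3: (0, 0, 0, 3); set L[3][2]=1

U[1][2] = 1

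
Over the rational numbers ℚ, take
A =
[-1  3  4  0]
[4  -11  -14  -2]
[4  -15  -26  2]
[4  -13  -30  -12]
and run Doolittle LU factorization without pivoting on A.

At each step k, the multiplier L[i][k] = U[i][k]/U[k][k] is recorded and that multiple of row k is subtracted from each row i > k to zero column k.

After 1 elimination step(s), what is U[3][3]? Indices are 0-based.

U[3][3] = -12

k=0: U[0][0]=-1
  eliminate (1,0): mult=-4, new row 1: (0, 1, 2, -2); set L[1][0]=-4
  eliminate (2,0): mult=-4, new row 2: (0, -3, -10, 2); set L[2][0]=-4
  eliminate (3,0): mult=-4, new row 3: (0, -1, -14, -12); set L[3][0]=-4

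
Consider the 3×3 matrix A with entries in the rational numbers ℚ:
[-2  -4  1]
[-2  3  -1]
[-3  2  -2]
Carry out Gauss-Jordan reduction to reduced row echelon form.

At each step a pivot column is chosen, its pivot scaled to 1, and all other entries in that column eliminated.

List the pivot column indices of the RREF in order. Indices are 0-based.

pivot columns: 0, 1, 2

[1] R0 /= -2  ⇒  (1, 2, -1/2)
     R1 -= -2·R0  ⇒  (0, 7, -2)
     R2 -= -3·R0  ⇒  (0, 8, -7/2)
[2] R1 /= 7  ⇒  (0, 1, -2/7)
     R0 -= 2·R1  ⇒  (1, 0, 1/14)
     R2 -= 8·R1  ⇒  (0, 0, -17/14)
[3] R2 /= -17/14  ⇒  (0, 0, 1)
     R0 -= 1/14·R2  ⇒  (1, 0, 0)
     R1 -= -2/7·R2  ⇒  (0, 1, 0)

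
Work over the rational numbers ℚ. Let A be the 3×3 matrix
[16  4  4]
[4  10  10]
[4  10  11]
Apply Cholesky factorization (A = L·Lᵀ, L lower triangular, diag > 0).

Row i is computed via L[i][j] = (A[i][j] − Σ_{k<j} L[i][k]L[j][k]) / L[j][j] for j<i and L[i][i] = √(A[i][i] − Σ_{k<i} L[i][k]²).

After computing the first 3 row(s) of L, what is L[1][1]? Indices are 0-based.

Step 1: L[0][0] = √(16) = 4.
  L[1][0] = (4) / L[0][0] = 1.
Step 2: L[1][1] = √(9) = 3.
  L[2][0] = (4) / L[0][0] = 1.
  L[2][1] = (9) / L[1][1] = 3.
Step 3: L[2][2] = √(1) = 1.

L[1][1] = 3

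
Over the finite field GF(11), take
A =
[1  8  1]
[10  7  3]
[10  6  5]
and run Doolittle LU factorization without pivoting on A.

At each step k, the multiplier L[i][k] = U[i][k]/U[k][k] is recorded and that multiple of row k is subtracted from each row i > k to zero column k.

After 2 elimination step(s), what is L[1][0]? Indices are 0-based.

L[1][0] = 10

k=0: U[0][0]=1
  eliminate (1,0): mult=10, new row 1: (0, 4, 4); set L[1][0]=10
  eliminate (2,0): mult=10, new row 2: (0, 3, 6); set L[2][0]=10
k=1: U[1][1]=4
  eliminate (2,1): mult=9, new row 2: (0, 0, 3); set L[2][1]=9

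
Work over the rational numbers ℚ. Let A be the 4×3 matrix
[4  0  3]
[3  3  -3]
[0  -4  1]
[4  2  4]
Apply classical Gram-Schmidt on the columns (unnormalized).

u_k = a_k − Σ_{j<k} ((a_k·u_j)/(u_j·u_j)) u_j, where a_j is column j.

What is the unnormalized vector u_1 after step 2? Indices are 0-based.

u_1 = (-68/41, 72/41, -4, 14/41)

Step 1: u_0 = a_0 = (4, 3, 0, 4).
Step 2: u_1 = a_1 − (17/41)·u_0 = (-68/41, 72/41, -4, 14/41).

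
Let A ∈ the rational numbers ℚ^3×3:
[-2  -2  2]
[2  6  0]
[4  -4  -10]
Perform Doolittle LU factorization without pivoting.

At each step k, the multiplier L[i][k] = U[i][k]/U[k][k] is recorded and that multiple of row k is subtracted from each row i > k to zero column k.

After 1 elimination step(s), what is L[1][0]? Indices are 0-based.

[col 0] pivot -2
  R1 -= -1*R0 → (0, 4, 2)  (L[1][0] := -1)
  R2 -= -2*R0 → (0, -8, -6)  (L[2][0] := -2)

L[1][0] = -1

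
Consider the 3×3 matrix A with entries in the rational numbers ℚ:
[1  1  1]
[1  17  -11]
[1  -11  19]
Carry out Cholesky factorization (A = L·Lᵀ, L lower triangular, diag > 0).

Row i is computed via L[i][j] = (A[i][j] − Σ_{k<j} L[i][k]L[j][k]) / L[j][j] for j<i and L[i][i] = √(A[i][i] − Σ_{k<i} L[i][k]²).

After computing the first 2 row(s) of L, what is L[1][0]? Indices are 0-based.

Step 1: L[0][0] = √(1) = 1.
  L[1][0] = (1) / L[0][0] = 1.
Step 2: L[1][1] = √(16) = 4.

L[1][0] = 1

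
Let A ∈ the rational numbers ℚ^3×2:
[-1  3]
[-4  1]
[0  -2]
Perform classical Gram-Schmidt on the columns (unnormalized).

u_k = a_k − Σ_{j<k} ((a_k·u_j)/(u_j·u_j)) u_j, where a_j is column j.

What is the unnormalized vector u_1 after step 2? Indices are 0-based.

Step 1: u_0 = a_0 = (-1, -4, 0).
Step 2: u_1 = a_1 − (-7/17)·u_0 = (44/17, -11/17, -2).

u_1 = (44/17, -11/17, -2)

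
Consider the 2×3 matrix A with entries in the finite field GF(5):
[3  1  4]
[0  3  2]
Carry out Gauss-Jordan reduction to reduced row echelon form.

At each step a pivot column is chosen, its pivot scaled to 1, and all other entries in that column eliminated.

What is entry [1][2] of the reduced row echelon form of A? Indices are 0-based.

pivot(0,0)=3: scale R0 → (1, 2, 3)
pivot(1,1)=3: scale R1 → (0, 1, 4)
  clear (0,1): R0 −= (2)R1 → (1, 0, 0)

M[1][2] = 4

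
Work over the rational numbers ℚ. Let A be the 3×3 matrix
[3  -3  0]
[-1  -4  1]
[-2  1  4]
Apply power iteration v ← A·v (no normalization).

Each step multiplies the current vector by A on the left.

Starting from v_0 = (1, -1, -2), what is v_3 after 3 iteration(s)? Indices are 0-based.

v_3 = (108, 14, -271)

v_0 = (1, -1, -2).
v_1 = A·v_0 = (6, 1, -11).
v_2 = A·v_1 = (15, -21, -55).
v_3 = A·v_2 = (108, 14, -271).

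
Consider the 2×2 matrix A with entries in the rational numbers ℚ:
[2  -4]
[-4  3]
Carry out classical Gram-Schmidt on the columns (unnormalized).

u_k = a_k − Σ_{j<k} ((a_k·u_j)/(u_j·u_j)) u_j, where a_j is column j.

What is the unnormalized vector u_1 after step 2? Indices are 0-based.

u_1 = (-2, -1)

Step 1: u_0 = a_0 = (2, -4).
Step 2: u_1 = a_1 − (-1)·u_0 = (-2, -1).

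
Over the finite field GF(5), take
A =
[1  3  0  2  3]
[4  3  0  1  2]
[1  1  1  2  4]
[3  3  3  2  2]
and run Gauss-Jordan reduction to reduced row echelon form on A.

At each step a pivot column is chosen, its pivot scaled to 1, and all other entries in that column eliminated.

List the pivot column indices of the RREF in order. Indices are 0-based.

[1] R0 /= 1  ⇒  (1, 3, 0, 2, 3)
     R1 -= 4·R0  ⇒  (0, 1, 0, 3, 0)
     R2 -= 1·R0  ⇒  (0, 3, 1, 0, 1)
     R3 -= 3·R0  ⇒  (0, 4, 3, 1, 3)
[2] R1 /= 1  ⇒  (0, 1, 0, 3, 0)
     R0 -= 3·R1  ⇒  (1, 0, 0, 3, 3)
     R2 -= 3·R1  ⇒  (0, 0, 1, 1, 1)
     R3 -= 4·R1  ⇒  (0, 0, 3, 4, 3)
[3] R2 /= 1  ⇒  (0, 0, 1, 1, 1)
     R3 -= 3·R2  ⇒  (0, 0, 0, 1, 0)
[4] R3 /= 1  ⇒  (0, 0, 0, 1, 0)
     R0 -= 3·R3  ⇒  (1, 0, 0, 0, 3)
     R1 -= 3·R3  ⇒  (0, 1, 0, 0, 0)
     R2 -= 1·R3  ⇒  (0, 0, 1, 0, 1)

pivot columns: 0, 1, 2, 3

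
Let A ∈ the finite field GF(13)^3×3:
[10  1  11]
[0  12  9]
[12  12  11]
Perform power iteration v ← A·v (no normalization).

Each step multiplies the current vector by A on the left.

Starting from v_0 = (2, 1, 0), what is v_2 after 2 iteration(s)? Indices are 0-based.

v_0 = (2, 1, 0).
v_1 = A·v_0 = (8, 12, 10).
v_2 = A·v_1 = (7, 0, 12).

v_2 = (7, 0, 12)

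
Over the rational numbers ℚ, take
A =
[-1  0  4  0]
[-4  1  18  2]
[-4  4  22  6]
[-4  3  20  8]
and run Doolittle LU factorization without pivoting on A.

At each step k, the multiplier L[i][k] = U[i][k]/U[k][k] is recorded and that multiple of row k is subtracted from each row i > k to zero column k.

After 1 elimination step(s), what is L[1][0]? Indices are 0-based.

L[1][0] = 4

k=0: U[0][0]=-1
  eliminate (1,0): mult=4, new row 1: (0, 1, 2, 2); set L[1][0]=4
  eliminate (2,0): mult=4, new row 2: (0, 4, 6, 6); set L[2][0]=4
  eliminate (3,0): mult=4, new row 3: (0, 3, 4, 8); set L[3][0]=4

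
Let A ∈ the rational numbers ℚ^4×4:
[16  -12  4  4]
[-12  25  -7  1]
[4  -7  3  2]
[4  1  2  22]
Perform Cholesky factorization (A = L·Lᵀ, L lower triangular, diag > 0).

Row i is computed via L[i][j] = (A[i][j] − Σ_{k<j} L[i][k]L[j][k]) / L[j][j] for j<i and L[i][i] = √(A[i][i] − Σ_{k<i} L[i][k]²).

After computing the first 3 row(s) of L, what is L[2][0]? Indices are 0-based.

L[2][0] = 1

Step 1: L[0][0] = √(16) = 4.
  L[1][0] = (-12) / L[0][0] = -3.
Step 2: L[1][1] = √(16) = 4.
  L[2][0] = (4) / L[0][0] = 1.
  L[2][1] = (-4) / L[1][1] = -1.
Step 3: L[2][2] = √(1) = 1.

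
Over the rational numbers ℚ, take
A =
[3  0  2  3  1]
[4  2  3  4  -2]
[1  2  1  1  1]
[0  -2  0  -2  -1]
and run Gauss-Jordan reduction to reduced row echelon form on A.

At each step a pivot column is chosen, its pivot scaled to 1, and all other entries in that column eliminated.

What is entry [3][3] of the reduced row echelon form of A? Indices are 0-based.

M[3][3] = 0

pivot(0,0)=3: scale R0 → (1, 0, 2/3, 1, 1/3)
  clear (1,0): R1 −= (4)R0 → (0, 2, 1/3, 0, -10/3)
  clear (2,0): R2 −= (1)R0 → (0, 2, 1/3, 0, 2/3)
pivot(1,1)=2: scale R1 → (0, 1, 1/6, 0, -5/3)
  clear (2,1): R2 −= (2)R1 → (0, 0, 0, 0, 4)
  clear (3,1): R3 −= (-2)R1 → (0, 0, 1/3, -2, -13/3)
pivot(2,2): swap R2↔R3
pivot(2,2)=1/3: scale R2 → (0, 0, 1, -6, -13)
  clear (0,2): R0 −= (2/3)R2 → (1, 0, 0, 5, 9)
  clear (1,2): R1 −= (1/6)R2 → (0, 1, 0, 1, 1/2)
col 3: no nonzero at/below row 3; advance.
pivot(3,4)=4: scale R3 → (0, 0, 0, 0, 1)
  clear (0,4): R0 −= (9)R3 → (1, 0, 0, 5, 0)
  clear (1,4): R1 −= (1/2)R3 → (0, 1, 0, 1, 0)
  clear (2,4): R2 −= (-13)R3 → (0, 0, 1, -6, 0)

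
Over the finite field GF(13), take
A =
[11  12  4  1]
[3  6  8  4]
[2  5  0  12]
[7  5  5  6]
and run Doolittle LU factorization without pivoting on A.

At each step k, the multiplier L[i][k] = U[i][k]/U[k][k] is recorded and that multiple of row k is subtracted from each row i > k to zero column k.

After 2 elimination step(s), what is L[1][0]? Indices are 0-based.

k=0: U[0][0]=11
  eliminate (1,0): mult=5, new row 1: (0, 11, 1, 12); set L[1][0]=5
  eliminate (2,0): mult=12, new row 2: (0, 4, 4, 0); set L[2][0]=12
  eliminate (3,0): mult=3, new row 3: (0, 8, 6, 3); set L[3][0]=3
k=1: U[1][1]=11
  eliminate (2,1): mult=11, new row 2: (0, 0, 6, 11); set L[2][1]=11
  eliminate (3,1): mult=9, new row 3: (0, 0, 10, 12); set L[3][1]=9

L[1][0] = 5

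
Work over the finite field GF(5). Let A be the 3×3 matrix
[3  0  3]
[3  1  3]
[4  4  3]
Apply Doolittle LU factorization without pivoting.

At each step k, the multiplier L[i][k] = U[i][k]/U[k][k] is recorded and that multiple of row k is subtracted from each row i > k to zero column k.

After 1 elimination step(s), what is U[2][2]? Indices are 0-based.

U[2][2] = 4

Step 1: pivot at (0,0) is 3.
  row1 ← row1 − (1)·row0  ⇒  L[1][0]=1, U row1=(0, 1, 0)
  row2 ← row2 − (3)·row0  ⇒  L[2][0]=3, U row2=(0, 4, 4)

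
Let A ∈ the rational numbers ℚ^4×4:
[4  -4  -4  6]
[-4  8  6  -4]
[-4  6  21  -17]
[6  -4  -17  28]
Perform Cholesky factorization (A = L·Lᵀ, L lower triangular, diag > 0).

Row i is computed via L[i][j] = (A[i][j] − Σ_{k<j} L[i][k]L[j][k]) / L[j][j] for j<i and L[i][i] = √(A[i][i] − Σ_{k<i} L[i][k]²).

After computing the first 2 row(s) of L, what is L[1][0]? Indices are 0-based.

Step 1: L[0][0] = √(4) = 2.
  L[1][0] = (-4) / L[0][0] = -2.
Step 2: L[1][1] = √(4) = 2.

L[1][0] = -2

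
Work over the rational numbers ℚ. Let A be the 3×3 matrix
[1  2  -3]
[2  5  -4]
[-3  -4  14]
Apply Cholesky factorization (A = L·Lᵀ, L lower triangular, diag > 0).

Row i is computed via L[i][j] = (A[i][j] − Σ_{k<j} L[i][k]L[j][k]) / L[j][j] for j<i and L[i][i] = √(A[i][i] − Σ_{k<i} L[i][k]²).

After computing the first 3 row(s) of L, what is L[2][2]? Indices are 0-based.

L[2][2] = 1

Step 1: L[0][0] = √(1) = 1.
  L[1][0] = (2) / L[0][0] = 2.
Step 2: L[1][1] = √(1) = 1.
  L[2][0] = (-3) / L[0][0] = -3.
  L[2][1] = (2) / L[1][1] = 2.
Step 3: L[2][2] = √(1) = 1.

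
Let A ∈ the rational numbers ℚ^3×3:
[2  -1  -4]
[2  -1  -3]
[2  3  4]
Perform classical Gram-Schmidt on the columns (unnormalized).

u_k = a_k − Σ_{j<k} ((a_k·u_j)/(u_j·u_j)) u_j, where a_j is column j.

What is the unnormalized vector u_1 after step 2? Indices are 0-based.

u_1 = (-4/3, -4/3, 8/3)

Step 1: u_0 = a_0 = (2, 2, 2).
Step 2: u_1 = a_1 − (1/6)·u_0 = (-4/3, -4/3, 8/3).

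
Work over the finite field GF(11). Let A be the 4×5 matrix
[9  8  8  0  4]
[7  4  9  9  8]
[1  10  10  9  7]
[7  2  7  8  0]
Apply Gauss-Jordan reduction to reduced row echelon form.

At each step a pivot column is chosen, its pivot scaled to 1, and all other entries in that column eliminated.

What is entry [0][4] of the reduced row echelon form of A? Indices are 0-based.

pivot(0,0)=9: scale R0 → (1, 7, 7, 0, 9)
  clear (1,0): R1 −= (7)R0 → (0, 10, 4, 9, 0)
  clear (2,0): R2 −= (1)R0 → (0, 3, 3, 9, 9)
  clear (3,0): R3 −= (7)R0 → (0, 8, 2, 8, 3)
pivot(1,1)=10: scale R1 → (0, 1, 7, 2, 0)
  clear (0,1): R0 −= (7)R1 → (1, 0, 2, 8, 9)
  clear (2,1): R2 −= (3)R1 → (0, 0, 4, 3, 9)
  clear (3,1): R3 −= (8)R1 → (0, 0, 1, 3, 3)
pivot(2,2)=4: scale R2 → (0, 0, 1, 9, 5)
  clear (0,2): R0 −= (2)R2 → (1, 0, 0, 1, 10)
  clear (1,2): R1 −= (7)R2 → (0, 1, 0, 5, 9)
  clear (3,2): R3 −= (1)R2 → (0, 0, 0, 5, 9)
pivot(3,3)=5: scale R3 → (0, 0, 0, 1, 4)
  clear (0,3): R0 −= (1)R3 → (1, 0, 0, 0, 6)
  clear (1,3): R1 −= (5)R3 → (0, 1, 0, 0, 0)
  clear (2,3): R2 −= (9)R3 → (0, 0, 1, 0, 2)

M[0][4] = 6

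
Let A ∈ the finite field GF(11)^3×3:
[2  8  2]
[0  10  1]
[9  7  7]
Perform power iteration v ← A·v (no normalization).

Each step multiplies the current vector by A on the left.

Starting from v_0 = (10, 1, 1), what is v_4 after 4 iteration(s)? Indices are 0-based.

v_4 = (10, 3, 1)

v_0 = (10, 1, 1).
v_1 = A·v_0 = (8, 0, 5).
v_2 = A·v_1 = (4, 5, 8).
v_3 = A·v_2 = (9, 3, 6).
v_4 = A·v_3 = (10, 3, 1).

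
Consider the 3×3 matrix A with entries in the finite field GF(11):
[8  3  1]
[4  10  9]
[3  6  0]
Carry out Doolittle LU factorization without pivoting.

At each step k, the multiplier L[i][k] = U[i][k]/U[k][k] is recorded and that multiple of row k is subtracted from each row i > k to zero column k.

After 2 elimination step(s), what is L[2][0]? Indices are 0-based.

L[2][0] = 10

k=0: U[0][0]=8
  eliminate (1,0): mult=6, new row 1: (0, 3, 3); set L[1][0]=6
  eliminate (2,0): mult=10, new row 2: (0, 9, 1); set L[2][0]=10
k=1: U[1][1]=3
  eliminate (2,1): mult=3, new row 2: (0, 0, 3); set L[2][1]=3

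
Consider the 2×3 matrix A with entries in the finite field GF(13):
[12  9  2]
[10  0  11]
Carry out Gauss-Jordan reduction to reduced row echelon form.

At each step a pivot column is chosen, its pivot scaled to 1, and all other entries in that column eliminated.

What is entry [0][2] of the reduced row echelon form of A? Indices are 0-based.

M[0][2] = 5

pivot(0,0)=12: scale R0 → (1, 4, 11)
  clear (1,0): R1 −= (10)R0 → (0, 12, 5)
pivot(1,1)=12: scale R1 → (0, 1, 8)
  clear (0,1): R0 −= (4)R1 → (1, 0, 5)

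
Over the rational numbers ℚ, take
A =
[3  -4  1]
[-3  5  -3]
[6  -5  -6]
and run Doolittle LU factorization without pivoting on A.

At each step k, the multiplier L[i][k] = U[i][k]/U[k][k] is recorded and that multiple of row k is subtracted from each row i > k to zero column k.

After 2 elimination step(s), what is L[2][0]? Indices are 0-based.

k=0: U[0][0]=3
  eliminate (1,0): mult=-1, new row 1: (0, 1, -2); set L[1][0]=-1
  eliminate (2,0): mult=2, new row 2: (0, 3, -8); set L[2][0]=2
k=1: U[1][1]=1
  eliminate (2,1): mult=3, new row 2: (0, 0, -2); set L[2][1]=3

L[2][0] = 2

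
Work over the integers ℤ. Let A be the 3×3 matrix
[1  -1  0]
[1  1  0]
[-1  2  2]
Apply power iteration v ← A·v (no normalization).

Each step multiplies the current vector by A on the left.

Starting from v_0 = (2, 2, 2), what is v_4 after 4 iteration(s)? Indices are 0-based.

v_0 = (2, 2, 2).
v_1 = A·v_0 = (0, 4, 6).
v_2 = A·v_1 = (-4, 4, 20).
v_3 = A·v_2 = (-8, 0, 52).
v_4 = A·v_3 = (-8, -8, 112).

v_4 = (-8, -8, 112)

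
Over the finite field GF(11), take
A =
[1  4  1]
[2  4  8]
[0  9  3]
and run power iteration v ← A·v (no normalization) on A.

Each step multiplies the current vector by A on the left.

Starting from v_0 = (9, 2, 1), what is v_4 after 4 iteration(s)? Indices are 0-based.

v_0 = (9, 2, 1).
v_1 = A·v_0 = (7, 1, 10).
v_2 = A·v_1 = (10, 10, 6).
v_3 = A·v_2 = (1, 9, 9).
v_4 = A·v_3 = (2, 0, 9).

v_4 = (2, 0, 9)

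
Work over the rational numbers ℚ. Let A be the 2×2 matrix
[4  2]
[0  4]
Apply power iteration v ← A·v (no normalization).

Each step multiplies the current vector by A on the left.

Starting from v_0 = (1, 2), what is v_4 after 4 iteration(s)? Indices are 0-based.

v_0 = (1, 2).
v_1 = A·v_0 = (8, 8).
v_2 = A·v_1 = (48, 32).
v_3 = A·v_2 = (256, 128).
v_4 = A·v_3 = (1280, 512).

v_4 = (1280, 512)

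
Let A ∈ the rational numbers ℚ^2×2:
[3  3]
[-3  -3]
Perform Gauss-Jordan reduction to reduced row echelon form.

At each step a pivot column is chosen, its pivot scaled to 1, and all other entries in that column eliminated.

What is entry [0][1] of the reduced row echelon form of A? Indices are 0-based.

M[0][1] = 1

[1] R0 /= 3  ⇒  (1, 1)
     R1 -= -3·R0  ⇒  (0, 0)
column 1 empty below row 1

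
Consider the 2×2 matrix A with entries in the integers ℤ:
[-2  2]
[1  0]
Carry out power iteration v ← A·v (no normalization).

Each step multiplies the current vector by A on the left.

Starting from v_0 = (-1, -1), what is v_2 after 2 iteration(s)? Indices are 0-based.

v_0 = (-1, -1).
v_1 = A·v_0 = (0, -1).
v_2 = A·v_1 = (-2, 0).

v_2 = (-2, 0)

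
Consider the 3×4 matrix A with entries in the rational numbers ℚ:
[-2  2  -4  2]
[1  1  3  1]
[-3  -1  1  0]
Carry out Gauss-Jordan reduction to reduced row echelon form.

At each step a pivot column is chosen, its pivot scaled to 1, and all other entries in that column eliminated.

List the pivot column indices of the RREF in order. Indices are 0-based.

pivot(0,0)=-2: scale R0 → (1, -1, 2, -1)
  clear (1,0): R1 −= (1)R0 → (0, 2, 1, 2)
  clear (2,0): R2 −= (-3)R0 → (0, -4, 7, -3)
pivot(1,1)=2: scale R1 → (0, 1, 1/2, 1)
  clear (0,1): R0 −= (-1)R1 → (1, 0, 5/2, 0)
  clear (2,1): R2 −= (-4)R1 → (0, 0, 9, 1)
pivot(2,2)=9: scale R2 → (0, 0, 1, 1/9)
  clear (0,2): R0 −= (5/2)R2 → (1, 0, 0, -5/18)
  clear (1,2): R1 −= (1/2)R2 → (0, 1, 0, 17/18)

pivot columns: 0, 1, 2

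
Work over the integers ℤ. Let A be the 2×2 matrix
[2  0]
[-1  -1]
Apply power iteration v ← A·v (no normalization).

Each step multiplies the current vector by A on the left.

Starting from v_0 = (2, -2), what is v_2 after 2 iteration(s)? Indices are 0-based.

v_2 = (8, -4)

v_0 = (2, -2).
v_1 = A·v_0 = (4, 0).
v_2 = A·v_1 = (8, -4).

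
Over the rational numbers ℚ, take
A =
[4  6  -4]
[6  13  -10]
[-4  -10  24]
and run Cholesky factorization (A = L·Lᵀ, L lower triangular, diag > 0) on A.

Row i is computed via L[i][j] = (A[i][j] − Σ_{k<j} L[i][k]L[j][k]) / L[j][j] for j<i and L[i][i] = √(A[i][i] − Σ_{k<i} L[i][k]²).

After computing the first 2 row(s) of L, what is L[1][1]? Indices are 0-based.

L[1][1] = 2

Step 1: L[0][0] = √(4) = 2.
  L[1][0] = (6) / L[0][0] = 3.
Step 2: L[1][1] = √(4) = 2.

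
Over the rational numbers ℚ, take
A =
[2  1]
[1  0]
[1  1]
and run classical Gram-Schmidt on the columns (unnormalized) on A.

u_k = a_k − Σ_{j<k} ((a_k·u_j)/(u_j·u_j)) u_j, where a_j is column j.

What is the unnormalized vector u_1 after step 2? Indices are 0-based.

u_1 = (0, -1/2, 1/2)

Step 1: u_0 = a_0 = (2, 1, 1).
Step 2: u_1 = a_1 − (1/2)·u_0 = (0, -1/2, 1/2).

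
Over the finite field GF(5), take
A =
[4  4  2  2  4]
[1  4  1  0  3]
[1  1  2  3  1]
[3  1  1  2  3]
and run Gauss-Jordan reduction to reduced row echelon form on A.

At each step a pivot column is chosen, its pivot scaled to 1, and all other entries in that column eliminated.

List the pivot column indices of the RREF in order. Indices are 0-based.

pivot columns: 0, 1, 2, 3

step 1: normalize row 0 (÷4) = (1, 1, 3, 3, 1)
  row 1: subtract 1×row0 = (0, 3, 3, 2, 2)
  row 2: subtract 1×row0 = (0, 0, 4, 0, 0)
  row 3: subtract 3×row0 = (0, 3, 2, 3, 0)
step 2: normalize row 1 (÷3) = (0, 1, 1, 4, 4)
  row 0: subtract 1×row1 = (1, 0, 2, 4, 2)
  row 3: subtract 3×row1 = (0, 0, 4, 1, 3)
step 3: normalize row 2 (÷4) = (0, 0, 1, 0, 0)
  row 0: subtract 2×row2 = (1, 0, 0, 4, 2)
  row 1: subtract 1×row2 = (0, 1, 0, 4, 4)
  row 3: subtract 4×row2 = (0, 0, 0, 1, 3)
step 4: normalize row 3 (÷1) = (0, 0, 0, 1, 3)
  row 0: subtract 4×row3 = (1, 0, 0, 0, 0)
  row 1: subtract 4×row3 = (0, 1, 0, 0, 2)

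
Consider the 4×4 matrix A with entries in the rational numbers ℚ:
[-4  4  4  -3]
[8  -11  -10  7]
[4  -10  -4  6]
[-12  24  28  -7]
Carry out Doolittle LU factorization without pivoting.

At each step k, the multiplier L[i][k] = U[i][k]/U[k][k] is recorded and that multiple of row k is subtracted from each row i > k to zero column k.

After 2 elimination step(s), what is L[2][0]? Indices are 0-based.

L[2][0] = -1

k=0: U[0][0]=-4
  eliminate (1,0): mult=-2, new row 1: (0, -3, -2, 1); set L[1][0]=-2
  eliminate (2,0): mult=-1, new row 2: (0, -6, 0, 3); set L[2][0]=-1
  eliminate (3,0): mult=3, new row 3: (0, 12, 16, 2); set L[3][0]=3
k=1: U[1][1]=-3
  eliminate (2,1): mult=2, new row 2: (0, 0, 4, 1); set L[2][1]=2
  eliminate (3,1): mult=-4, new row 3: (0, 0, 8, 6); set L[3][1]=-4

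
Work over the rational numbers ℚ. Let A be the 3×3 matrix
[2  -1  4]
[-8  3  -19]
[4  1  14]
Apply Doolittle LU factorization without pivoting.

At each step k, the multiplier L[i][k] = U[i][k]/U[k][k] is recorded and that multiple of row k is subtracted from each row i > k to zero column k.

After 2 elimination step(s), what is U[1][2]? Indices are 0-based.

Step 1: pivot at (0,0) is 2.
  row1 ← row1 − (-4)·row0  ⇒  L[1][0]=-4, U row1=(0, -1, -3)
  row2 ← row2 − (2)·row0  ⇒  L[2][0]=2, U row2=(0, 3, 6)
Step 2: pivot at (1,1) is -1.
  row2 ← row2 − (-3)·row1  ⇒  L[2][1]=-3, U row2=(0, 0, -3)

U[1][2] = -3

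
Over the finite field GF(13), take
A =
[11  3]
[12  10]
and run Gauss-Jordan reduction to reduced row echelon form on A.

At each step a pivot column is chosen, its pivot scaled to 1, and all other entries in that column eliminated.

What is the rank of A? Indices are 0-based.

step 1: normalize row 0 (÷11) = (1, 5)
  row 1: subtract 12×row0 = (0, 2)
step 2: normalize row 1 (÷2) = (0, 1)
  row 0: subtract 5×row1 = (1, 0)

rank = 2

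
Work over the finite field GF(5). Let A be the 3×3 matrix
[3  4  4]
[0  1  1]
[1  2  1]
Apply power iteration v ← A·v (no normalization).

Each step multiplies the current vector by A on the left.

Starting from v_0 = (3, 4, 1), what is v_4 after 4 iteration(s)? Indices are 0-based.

v_4 = (3, 3, 3)

v_0 = (3, 4, 1).
v_1 = A·v_0 = (4, 0, 2).
v_2 = A·v_1 = (0, 2, 1).
v_3 = A·v_2 = (2, 3, 0).
v_4 = A·v_3 = (3, 3, 3).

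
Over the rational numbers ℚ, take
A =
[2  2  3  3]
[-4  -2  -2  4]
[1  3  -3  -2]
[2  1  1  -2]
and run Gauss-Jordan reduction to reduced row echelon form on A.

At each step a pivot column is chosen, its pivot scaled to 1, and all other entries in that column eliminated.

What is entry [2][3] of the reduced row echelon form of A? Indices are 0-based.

pivot(0,0)=2: scale R0 → (1, 1, 3/2, 3/2)
  clear (1,0): R1 −= (-4)R0 → (0, 2, 4, 10)
  clear (2,0): R2 −= (1)R0 → (0, 2, -9/2, -7/2)
  clear (3,0): R3 −= (2)R0 → (0, -1, -2, -5)
pivot(1,1)=2: scale R1 → (0, 1, 2, 5)
  clear (0,1): R0 −= (1)R1 → (1, 0, -1/2, -7/2)
  clear (2,1): R2 −= (2)R1 → (0, 0, -17/2, -27/2)
  clear (3,1): R3 −= (-1)R1 → (0, 0, 0, 0)
pivot(2,2)=-17/2: scale R2 → (0, 0, 1, 27/17)
  clear (0,2): R0 −= (-1/2)R2 → (1, 0, 0, -46/17)
  clear (1,2): R1 −= (2)R2 → (0, 1, 0, 31/17)
col 3: no nonzero at/below row 3; advance.

M[2][3] = 27/17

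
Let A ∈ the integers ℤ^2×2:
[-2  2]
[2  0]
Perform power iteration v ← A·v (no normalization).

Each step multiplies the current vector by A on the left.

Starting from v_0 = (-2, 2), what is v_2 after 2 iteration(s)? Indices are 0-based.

v_0 = (-2, 2).
v_1 = A·v_0 = (8, -4).
v_2 = A·v_1 = (-24, 16).

v_2 = (-24, 16)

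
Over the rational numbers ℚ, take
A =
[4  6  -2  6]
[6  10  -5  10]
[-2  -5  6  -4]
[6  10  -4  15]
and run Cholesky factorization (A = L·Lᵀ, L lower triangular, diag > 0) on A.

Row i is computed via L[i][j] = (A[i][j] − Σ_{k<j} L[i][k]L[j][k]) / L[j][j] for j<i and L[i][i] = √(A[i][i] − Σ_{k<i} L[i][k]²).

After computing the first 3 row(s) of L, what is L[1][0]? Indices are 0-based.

Step 1: L[0][0] = √(4) = 2.
  L[1][0] = (6) / L[0][0] = 3.
Step 2: L[1][1] = √(1) = 1.
  L[2][0] = (-2) / L[0][0] = -1.
  L[2][1] = (-2) / L[1][1] = -2.
Step 3: L[2][2] = √(1) = 1.

L[1][0] = 3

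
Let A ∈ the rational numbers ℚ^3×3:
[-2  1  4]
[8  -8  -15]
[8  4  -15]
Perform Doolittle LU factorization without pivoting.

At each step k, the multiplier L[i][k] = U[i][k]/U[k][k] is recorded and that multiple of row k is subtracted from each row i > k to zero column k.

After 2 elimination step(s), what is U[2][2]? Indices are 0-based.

U[2][2] = 3

k=0: U[0][0]=-2
  eliminate (1,0): mult=-4, new row 1: (0, -4, 1); set L[1][0]=-4
  eliminate (2,0): mult=-4, new row 2: (0, 8, 1); set L[2][0]=-4
k=1: U[1][1]=-4
  eliminate (2,1): mult=-2, new row 2: (0, 0, 3); set L[2][1]=-2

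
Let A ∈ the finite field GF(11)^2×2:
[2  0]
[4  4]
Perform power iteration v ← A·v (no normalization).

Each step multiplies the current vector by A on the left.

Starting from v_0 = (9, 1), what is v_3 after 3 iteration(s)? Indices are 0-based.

v_3 = (6, 5)

v_0 = (9, 1).
v_1 = A·v_0 = (7, 7).
v_2 = A·v_1 = (3, 1).
v_3 = A·v_2 = (6, 5).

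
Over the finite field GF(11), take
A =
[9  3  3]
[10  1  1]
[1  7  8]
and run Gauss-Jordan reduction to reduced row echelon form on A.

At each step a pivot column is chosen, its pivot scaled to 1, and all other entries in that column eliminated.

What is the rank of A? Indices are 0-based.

rank = 3

pivot(0,0)=9: scale R0 → (1, 4, 4)
  clear (1,0): R1 −= (10)R0 → (0, 5, 5)
  clear (2,0): R2 −= (1)R0 → (0, 3, 4)
pivot(1,1)=5: scale R1 → (0, 1, 1)
  clear (0,1): R0 −= (4)R1 → (1, 0, 0)
  clear (2,1): R2 −= (3)R1 → (0, 0, 1)
pivot(2,2)=1: scale R2 → (0, 0, 1)
  clear (1,2): R1 −= (1)R2 → (0, 1, 0)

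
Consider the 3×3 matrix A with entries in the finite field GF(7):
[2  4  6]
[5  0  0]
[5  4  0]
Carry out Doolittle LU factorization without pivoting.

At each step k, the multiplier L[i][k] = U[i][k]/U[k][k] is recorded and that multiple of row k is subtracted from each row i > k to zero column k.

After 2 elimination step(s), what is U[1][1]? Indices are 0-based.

U[1][1] = 4

k=0: U[0][0]=2
  eliminate (1,0): mult=6, new row 1: (0, 4, 6); set L[1][0]=6
  eliminate (2,0): mult=6, new row 2: (0, 1, 6); set L[2][0]=6
k=1: U[1][1]=4
  eliminate (2,1): mult=2, new row 2: (0, 0, 1); set L[2][1]=2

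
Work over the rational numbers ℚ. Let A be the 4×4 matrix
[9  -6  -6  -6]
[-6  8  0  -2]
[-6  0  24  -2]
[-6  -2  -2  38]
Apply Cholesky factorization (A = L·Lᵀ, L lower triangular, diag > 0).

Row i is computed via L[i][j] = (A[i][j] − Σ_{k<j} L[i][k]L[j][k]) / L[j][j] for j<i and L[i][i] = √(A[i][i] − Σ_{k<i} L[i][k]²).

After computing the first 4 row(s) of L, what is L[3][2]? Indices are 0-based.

L[3][2] = -3

Step 1: L[0][0] = √(9) = 3.
  L[1][0] = (-6) / L[0][0] = -2.
Step 2: L[1][1] = √(4) = 2.
  L[2][0] = (-6) / L[0][0] = -2.
  L[2][1] = (-4) / L[1][1] = -2.
Step 3: L[2][2] = √(16) = 4.
  L[3][0] = (-6) / L[0][0] = -2.
  L[3][1] = (-6) / L[1][1] = -3.
  L[3][2] = (-12) / L[2][2] = -3.
Step 4: L[3][3] = √(16) = 4.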